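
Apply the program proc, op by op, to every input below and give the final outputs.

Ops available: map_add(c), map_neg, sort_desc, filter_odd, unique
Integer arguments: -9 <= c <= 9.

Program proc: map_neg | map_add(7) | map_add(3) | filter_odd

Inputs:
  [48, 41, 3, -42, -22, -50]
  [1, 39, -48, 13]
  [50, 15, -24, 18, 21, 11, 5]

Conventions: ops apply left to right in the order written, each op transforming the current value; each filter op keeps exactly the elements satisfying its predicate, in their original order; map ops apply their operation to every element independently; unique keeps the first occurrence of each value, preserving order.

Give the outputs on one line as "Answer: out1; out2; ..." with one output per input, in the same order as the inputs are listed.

[-31, 7]; [9, -29, -3]; [-5, -11, -1, 5]

Execution, op by op:
  [48, 41, 3, -42, -22, -50] -> [-48, -41, -3, 42, 22, 50] -> [-41, -34, 4, 49, 29, 57] -> [-38, -31, 7, 52, 32, 60] -> [-31, 7]
  [1, 39, -48, 13] -> [-1, -39, 48, -13] -> [6, -32, 55, -6] -> [9, -29, 58, -3] -> [9, -29, -3]
  [50, 15, -24, 18, 21, 11, 5] -> [-50, -15, 24, -18, -21, -11, -5] -> [-43, -8, 31, -11, -14, -4, 2] -> [-40, -5, 34, -8, -11, -1, 5] -> [-5, -11, -1, 5]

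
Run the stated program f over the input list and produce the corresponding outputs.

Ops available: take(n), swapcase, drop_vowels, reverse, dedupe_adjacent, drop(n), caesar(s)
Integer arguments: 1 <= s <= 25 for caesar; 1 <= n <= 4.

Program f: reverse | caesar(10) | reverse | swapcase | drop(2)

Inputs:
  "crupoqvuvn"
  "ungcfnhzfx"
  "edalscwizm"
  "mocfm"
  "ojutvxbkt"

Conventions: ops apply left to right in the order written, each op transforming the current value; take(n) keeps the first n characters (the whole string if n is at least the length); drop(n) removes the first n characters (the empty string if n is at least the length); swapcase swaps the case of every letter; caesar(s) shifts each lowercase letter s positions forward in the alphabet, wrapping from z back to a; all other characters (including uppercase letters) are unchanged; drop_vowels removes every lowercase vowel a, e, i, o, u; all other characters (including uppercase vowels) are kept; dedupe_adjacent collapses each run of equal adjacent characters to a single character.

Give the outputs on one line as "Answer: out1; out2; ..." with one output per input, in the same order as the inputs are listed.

"EZYAFEFX"; "QMPXRJPH"; "KVCMGSJW"; "MPW"; "EDFHLUD"

Execution, op by op:
  "crupoqvuvn" -> "nvuvqopurc" -> "xfefayzebm" -> "mbezyafefx" -> "MBEZYAFEFX" -> "EZYAFEFX"
  "ungcfnhzfx" -> "xfzhnfcgnu" -> "hpjrxpmqxe" -> "exqmpxrjph" -> "EXQMPXRJPH" -> "QMPXRJPH"
  "edalscwizm" -> "mziwcslade" -> "wjsgmcvkno" -> "onkvcmgsjw" -> "ONKVCMGSJW" -> "KVCMGSJW"
  "mocfm" -> "mfcom" -> "wpmyw" -> "wympw" -> "WYMPW" -> "MPW"
  "ojutvxbkt" -> "tkbxvtujo" -> "dulhfdety" -> "ytedfhlud" -> "YTEDFHLUD" -> "EDFHLUD"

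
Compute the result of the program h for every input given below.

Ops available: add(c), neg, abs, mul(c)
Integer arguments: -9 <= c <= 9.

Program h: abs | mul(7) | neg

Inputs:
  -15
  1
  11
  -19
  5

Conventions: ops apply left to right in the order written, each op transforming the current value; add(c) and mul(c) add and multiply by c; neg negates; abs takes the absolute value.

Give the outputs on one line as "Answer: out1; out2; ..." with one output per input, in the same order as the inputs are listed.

Execution, op by op:
  -15 -> 15 -> 105 -> -105
  1 -> 1 -> 7 -> -7
  11 -> 11 -> 77 -> -77
  -19 -> 19 -> 133 -> -133
  5 -> 5 -> 35 -> -35

-105; -7; -77; -133; -35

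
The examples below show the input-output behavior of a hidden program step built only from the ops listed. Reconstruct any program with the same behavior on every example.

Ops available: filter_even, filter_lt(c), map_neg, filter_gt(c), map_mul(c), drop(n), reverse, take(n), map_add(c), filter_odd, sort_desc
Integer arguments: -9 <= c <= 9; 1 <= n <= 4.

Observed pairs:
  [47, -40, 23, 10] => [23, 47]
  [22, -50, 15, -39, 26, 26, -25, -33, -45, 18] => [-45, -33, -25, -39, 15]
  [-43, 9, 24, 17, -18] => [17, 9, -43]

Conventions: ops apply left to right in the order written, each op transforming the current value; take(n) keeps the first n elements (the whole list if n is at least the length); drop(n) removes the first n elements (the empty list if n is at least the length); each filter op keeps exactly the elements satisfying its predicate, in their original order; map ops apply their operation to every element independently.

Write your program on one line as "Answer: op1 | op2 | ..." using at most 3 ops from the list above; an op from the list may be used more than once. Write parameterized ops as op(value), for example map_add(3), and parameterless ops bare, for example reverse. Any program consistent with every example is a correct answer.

filter_odd | reverse

Check, running the answer program on each example:
  [47, -40, 23, 10] -> [47, 23] -> [23, 47]
  [22, -50, 15, -39, 26, 26, -25, -33, -45, 18] -> [15, -39, -25, -33, -45] -> [-45, -33, -25, -39, 15]
  [-43, 9, 24, 17, -18] -> [-43, 9, 17] -> [17, 9, -43]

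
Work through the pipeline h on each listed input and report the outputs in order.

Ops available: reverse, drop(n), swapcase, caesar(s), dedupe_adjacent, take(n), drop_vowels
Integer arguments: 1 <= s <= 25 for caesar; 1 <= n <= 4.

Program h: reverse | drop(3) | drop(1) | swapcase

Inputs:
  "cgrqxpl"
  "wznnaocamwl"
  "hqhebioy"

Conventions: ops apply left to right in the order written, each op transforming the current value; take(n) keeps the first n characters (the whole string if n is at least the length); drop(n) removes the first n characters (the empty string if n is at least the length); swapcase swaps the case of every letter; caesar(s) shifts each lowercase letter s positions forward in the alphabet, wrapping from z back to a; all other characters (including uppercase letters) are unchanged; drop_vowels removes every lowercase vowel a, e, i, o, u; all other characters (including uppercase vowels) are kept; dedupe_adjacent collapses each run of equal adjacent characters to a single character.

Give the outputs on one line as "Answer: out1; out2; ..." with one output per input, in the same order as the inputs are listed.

Execution, op by op:
  "cgrqxpl" -> "lpxqrgc" -> "qrgc" -> "rgc" -> "RGC"
  "wznnaocamwl" -> "lwmacoannzw" -> "acoannzw" -> "coannzw" -> "COANNZW"
  "hqhebioy" -> "yoibehqh" -> "behqh" -> "ehqh" -> "EHQH"

"RGC"; "COANNZW"; "EHQH"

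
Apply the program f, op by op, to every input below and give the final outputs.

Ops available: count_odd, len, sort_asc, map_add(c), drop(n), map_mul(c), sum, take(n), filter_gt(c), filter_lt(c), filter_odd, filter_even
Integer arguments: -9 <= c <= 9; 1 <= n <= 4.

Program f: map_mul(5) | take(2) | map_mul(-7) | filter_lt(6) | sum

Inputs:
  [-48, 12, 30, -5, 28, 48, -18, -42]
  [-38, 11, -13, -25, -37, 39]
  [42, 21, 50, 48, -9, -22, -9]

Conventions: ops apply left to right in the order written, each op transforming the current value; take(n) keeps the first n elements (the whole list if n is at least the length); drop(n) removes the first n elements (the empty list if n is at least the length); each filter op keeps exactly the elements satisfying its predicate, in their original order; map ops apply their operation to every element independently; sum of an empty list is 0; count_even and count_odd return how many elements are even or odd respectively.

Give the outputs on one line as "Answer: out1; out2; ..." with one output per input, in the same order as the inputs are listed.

-420; -385; -2205

Execution, op by op:
  [-48, 12, 30, -5, 28, 48, -18, -42] -> [-240, 60, 150, -25, 140, 240, -90, -210] -> [-240, 60] -> [1680, -420] -> [-420] -> -420
  [-38, 11, -13, -25, -37, 39] -> [-190, 55, -65, -125, -185, 195] -> [-190, 55] -> [1330, -385] -> [-385] -> -385
  [42, 21, 50, 48, -9, -22, -9] -> [210, 105, 250, 240, -45, -110, -45] -> [210, 105] -> [-1470, -735] -> [-1470, -735] -> -2205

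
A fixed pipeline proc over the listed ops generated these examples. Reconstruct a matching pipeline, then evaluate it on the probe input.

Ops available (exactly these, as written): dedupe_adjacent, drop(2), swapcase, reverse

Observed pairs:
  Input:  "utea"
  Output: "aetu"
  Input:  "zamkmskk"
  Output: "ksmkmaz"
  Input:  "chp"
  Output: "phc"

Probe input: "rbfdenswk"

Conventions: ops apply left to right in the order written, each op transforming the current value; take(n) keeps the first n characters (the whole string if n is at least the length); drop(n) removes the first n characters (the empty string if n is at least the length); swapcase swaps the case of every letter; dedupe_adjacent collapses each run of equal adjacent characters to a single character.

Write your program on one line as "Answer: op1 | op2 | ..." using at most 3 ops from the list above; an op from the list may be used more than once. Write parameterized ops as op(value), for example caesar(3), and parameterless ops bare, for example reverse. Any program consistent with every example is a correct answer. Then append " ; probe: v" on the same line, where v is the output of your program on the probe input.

dedupe_adjacent | reverse ; probe: "kwsnedfbr"

Check, running the answer program on each example:
  "utea" -> "utea" -> "aetu"
  "zamkmskk" -> "zamkmsk" -> "ksmkmaz"
  "chp" -> "chp" -> "phc"
  probe: "rbfdenswk" -> "rbfdenswk" -> "kwsnedfbr"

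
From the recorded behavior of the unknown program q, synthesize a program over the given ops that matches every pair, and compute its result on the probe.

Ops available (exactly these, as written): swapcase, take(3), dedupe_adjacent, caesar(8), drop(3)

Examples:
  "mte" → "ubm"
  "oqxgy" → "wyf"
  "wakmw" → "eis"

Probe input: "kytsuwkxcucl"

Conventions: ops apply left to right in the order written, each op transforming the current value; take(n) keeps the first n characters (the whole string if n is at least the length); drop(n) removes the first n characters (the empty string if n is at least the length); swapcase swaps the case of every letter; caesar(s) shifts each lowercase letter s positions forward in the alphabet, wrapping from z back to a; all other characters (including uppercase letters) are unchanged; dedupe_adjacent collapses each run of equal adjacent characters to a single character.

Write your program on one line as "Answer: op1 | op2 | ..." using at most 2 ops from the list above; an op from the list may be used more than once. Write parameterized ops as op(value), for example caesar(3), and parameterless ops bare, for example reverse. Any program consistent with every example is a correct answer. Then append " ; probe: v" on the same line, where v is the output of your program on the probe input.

caesar(8) | take(3) ; probe: "sgb"

Check, running the answer program on each example:
  "mte" -> "ubm" -> "ubm"
  "oqxgy" -> "wyfog" -> "wyf"
  "wakmw" -> "eisue" -> "eis"
  probe: "kytsuwkxcucl" -> "sgbacesfkckt" -> "sgb"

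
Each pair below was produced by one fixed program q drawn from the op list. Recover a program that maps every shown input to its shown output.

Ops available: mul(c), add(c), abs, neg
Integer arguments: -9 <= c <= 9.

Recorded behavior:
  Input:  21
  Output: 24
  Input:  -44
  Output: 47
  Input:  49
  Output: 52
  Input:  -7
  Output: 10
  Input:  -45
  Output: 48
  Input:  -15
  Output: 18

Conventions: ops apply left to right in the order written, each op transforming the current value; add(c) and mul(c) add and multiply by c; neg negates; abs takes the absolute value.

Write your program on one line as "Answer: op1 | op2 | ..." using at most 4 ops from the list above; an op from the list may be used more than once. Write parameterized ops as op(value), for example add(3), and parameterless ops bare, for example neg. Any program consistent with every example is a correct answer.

abs | neg | add(-3) | abs

Check, running the answer program on each example:
  21 -> 21 -> -21 -> -24 -> 24
  -44 -> 44 -> -44 -> -47 -> 47
  49 -> 49 -> -49 -> -52 -> 52
  -7 -> 7 -> -7 -> -10 -> 10
  -45 -> 45 -> -45 -> -48 -> 48
  -15 -> 15 -> -15 -> -18 -> 18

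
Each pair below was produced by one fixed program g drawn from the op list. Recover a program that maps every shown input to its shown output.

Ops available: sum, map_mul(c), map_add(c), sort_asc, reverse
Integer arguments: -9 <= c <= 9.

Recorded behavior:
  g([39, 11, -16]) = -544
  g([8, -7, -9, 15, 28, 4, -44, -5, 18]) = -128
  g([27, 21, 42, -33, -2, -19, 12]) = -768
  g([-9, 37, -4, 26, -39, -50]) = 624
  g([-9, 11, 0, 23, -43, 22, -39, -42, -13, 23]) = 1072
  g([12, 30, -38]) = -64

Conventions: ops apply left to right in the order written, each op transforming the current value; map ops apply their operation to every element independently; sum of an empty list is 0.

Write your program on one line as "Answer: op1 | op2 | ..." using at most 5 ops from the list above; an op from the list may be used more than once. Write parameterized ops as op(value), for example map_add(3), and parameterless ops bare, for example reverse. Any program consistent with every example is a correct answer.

reverse | map_mul(2) | map_mul(-8) | sort_asc | sum

Check, running the answer program on each example:
  [39, 11, -16] -> [-16, 11, 39] -> [-32, 22, 78] -> [256, -176, -624] -> [-624, -176, 256] -> -544
  [8, -7, -9, 15, 28, 4, -44, -5, 18] -> [18, -5, -44, 4, 28, 15, -9, -7, 8] -> [36, -10, -88, 8, 56, 30, -18, -14, 16] -> [-288, 80, 704, -64, -448, -240, 144, 112, -128] -> [-448, -288, -240, -128, -64, 80, 112, 144, 704] -> -128
  [27, 21, 42, -33, -2, -19, 12] -> [12, -19, -2, -33, 42, 21, 27] -> [24, -38, -4, -66, 84, 42, 54] -> [-192, 304, 32, 528, -672, -336, -432] -> [-672, -432, -336, -192, 32, 304, 528] -> -768
  [-9, 37, -4, 26, -39, -50] -> [-50, -39, 26, -4, 37, -9] -> [-100, -78, 52, -8, 74, -18] -> [800, 624, -416, 64, -592, 144] -> [-592, -416, 64, 144, 624, 800] -> 624
  [-9, 11, 0, 23, -43, 22, -39, -42, -13, 23] -> [23, -13, -42, -39, 22, -43, 23, 0, 11, -9] -> [46, -26, -84, -78, 44, -86, 46, 0, 22, -18] -> [-368, 208, 672, 624, -352, 688, -368, 0, -176, 144] -> [-368, -368, -352, -176, 0, 144, 208, 624, 672, 688] -> 1072
  [12, 30, -38] -> [-38, 30, 12] -> [-76, 60, 24] -> [608, -480, -192] -> [-480, -192, 608] -> -64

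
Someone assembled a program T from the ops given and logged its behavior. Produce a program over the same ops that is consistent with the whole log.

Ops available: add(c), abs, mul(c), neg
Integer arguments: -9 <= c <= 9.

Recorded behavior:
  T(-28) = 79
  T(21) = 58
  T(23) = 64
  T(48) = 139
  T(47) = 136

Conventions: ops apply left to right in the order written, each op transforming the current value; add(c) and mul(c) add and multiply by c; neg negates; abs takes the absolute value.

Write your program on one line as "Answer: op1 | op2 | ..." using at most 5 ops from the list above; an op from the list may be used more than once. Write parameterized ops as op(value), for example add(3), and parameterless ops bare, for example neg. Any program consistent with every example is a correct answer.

abs | mul(-3) | add(5) | neg

Check, running the answer program on each example:
  -28 -> 28 -> -84 -> -79 -> 79
  21 -> 21 -> -63 -> -58 -> 58
  23 -> 23 -> -69 -> -64 -> 64
  48 -> 48 -> -144 -> -139 -> 139
  47 -> 47 -> -141 -> -136 -> 136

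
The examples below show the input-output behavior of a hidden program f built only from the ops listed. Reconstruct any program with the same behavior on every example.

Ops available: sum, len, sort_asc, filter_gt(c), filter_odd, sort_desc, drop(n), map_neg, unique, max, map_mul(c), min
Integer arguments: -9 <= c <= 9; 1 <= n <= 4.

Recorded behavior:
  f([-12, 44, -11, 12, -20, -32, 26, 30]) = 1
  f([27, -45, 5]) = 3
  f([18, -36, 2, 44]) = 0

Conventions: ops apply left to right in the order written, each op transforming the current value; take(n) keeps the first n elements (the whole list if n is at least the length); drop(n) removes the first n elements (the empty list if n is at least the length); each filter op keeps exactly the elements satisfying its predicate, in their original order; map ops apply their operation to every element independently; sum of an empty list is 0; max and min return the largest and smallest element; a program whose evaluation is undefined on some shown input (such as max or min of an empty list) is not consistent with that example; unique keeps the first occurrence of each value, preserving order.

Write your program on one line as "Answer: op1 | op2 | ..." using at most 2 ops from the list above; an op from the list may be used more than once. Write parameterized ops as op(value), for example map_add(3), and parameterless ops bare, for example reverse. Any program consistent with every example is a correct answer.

filter_odd | len

Check, running the answer program on each example:
  [-12, 44, -11, 12, -20, -32, 26, 30] -> [-11] -> 1
  [27, -45, 5] -> [27, -45, 5] -> 3
  [18, -36, 2, 44] -> [] -> 0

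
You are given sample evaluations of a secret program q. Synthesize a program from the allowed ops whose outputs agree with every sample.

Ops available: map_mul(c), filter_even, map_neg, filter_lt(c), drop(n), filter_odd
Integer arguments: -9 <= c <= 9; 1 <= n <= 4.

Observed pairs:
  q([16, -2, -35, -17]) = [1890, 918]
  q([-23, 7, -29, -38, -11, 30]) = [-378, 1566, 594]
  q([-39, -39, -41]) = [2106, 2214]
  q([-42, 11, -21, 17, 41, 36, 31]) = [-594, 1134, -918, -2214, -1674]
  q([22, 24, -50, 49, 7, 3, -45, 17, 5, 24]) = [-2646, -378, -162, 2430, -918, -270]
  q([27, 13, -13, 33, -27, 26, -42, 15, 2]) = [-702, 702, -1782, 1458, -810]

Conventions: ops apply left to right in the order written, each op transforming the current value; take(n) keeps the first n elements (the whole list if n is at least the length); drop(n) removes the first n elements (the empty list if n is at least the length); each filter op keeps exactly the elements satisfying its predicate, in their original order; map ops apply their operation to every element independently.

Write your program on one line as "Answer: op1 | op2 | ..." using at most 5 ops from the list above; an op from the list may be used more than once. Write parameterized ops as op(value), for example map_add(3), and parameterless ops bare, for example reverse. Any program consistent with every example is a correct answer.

drop(1) | map_mul(9) | filter_odd | map_neg | map_mul(6)

Check, running the answer program on each example:
  [16, -2, -35, -17] -> [-2, -35, -17] -> [-18, -315, -153] -> [-315, -153] -> [315, 153] -> [1890, 918]
  [-23, 7, -29, -38, -11, 30] -> [7, -29, -38, -11, 30] -> [63, -261, -342, -99, 270] -> [63, -261, -99] -> [-63, 261, 99] -> [-378, 1566, 594]
  [-39, -39, -41] -> [-39, -41] -> [-351, -369] -> [-351, -369] -> [351, 369] -> [2106, 2214]
  [-42, 11, -21, 17, 41, 36, 31] -> [11, -21, 17, 41, 36, 31] -> [99, -189, 153, 369, 324, 279] -> [99, -189, 153, 369, 279] -> [-99, 189, -153, -369, -279] -> [-594, 1134, -918, -2214, -1674]
  [22, 24, -50, 49, 7, 3, -45, 17, 5, 24] -> [24, -50, 49, 7, 3, -45, 17, 5, 24] -> [216, -450, 441, 63, 27, -405, 153, 45, 216] -> [441, 63, 27, -405, 153, 45] -> [-441, -63, -27, 405, -153, -45] -> [-2646, -378, -162, 2430, -918, -270]
  [27, 13, -13, 33, -27, 26, -42, 15, 2] -> [13, -13, 33, -27, 26, -42, 15, 2] -> [117, -117, 297, -243, 234, -378, 135, 18] -> [117, -117, 297, -243, 135] -> [-117, 117, -297, 243, -135] -> [-702, 702, -1782, 1458, -810]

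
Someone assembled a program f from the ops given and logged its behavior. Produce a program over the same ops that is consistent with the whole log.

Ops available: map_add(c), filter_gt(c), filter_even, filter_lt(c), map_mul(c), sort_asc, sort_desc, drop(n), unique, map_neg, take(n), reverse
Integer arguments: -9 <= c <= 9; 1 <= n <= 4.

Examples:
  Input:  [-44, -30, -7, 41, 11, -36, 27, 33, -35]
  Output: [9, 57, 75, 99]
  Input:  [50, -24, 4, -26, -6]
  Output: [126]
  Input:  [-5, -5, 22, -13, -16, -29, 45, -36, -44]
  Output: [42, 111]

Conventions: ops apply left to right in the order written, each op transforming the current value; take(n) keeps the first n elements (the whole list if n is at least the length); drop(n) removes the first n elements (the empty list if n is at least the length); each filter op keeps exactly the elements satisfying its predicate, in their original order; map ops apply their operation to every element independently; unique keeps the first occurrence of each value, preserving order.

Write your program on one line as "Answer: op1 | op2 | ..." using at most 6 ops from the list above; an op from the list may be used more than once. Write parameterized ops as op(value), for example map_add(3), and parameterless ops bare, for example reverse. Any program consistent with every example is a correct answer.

sort_asc | unique | map_add(-8) | map_mul(3) | filter_gt(3)

Check, running the answer program on each example:
  [-44, -30, -7, 41, 11, -36, 27, 33, -35] -> [-44, -36, -35, -30, -7, 11, 27, 33, 41] -> [-44, -36, -35, -30, -7, 11, 27, 33, 41] -> [-52, -44, -43, -38, -15, 3, 19, 25, 33] -> [-156, -132, -129, -114, -45, 9, 57, 75, 99] -> [9, 57, 75, 99]
  [50, -24, 4, -26, -6] -> [-26, -24, -6, 4, 50] -> [-26, -24, -6, 4, 50] -> [-34, -32, -14, -4, 42] -> [-102, -96, -42, -12, 126] -> [126]
  [-5, -5, 22, -13, -16, -29, 45, -36, -44] -> [-44, -36, -29, -16, -13, -5, -5, 22, 45] -> [-44, -36, -29, -16, -13, -5, 22, 45] -> [-52, -44, -37, -24, -21, -13, 14, 37] -> [-156, -132, -111, -72, -63, -39, 42, 111] -> [42, 111]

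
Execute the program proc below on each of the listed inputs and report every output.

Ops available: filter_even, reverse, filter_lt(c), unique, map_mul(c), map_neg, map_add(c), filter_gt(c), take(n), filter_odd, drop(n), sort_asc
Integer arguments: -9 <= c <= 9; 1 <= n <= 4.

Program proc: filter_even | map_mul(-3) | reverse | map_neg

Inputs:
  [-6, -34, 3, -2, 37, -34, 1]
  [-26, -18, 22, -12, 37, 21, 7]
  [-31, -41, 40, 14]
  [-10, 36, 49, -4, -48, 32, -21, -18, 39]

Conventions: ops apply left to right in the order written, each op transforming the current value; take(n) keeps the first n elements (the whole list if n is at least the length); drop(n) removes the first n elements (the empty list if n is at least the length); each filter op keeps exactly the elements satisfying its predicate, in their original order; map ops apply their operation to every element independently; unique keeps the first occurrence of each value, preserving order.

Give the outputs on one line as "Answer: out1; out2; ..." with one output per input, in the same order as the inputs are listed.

Execution, op by op:
  [-6, -34, 3, -2, 37, -34, 1] -> [-6, -34, -2, -34] -> [18, 102, 6, 102] -> [102, 6, 102, 18] -> [-102, -6, -102, -18]
  [-26, -18, 22, -12, 37, 21, 7] -> [-26, -18, 22, -12] -> [78, 54, -66, 36] -> [36, -66, 54, 78] -> [-36, 66, -54, -78]
  [-31, -41, 40, 14] -> [40, 14] -> [-120, -42] -> [-42, -120] -> [42, 120]
  [-10, 36, 49, -4, -48, 32, -21, -18, 39] -> [-10, 36, -4, -48, 32, -18] -> [30, -108, 12, 144, -96, 54] -> [54, -96, 144, 12, -108, 30] -> [-54, 96, -144, -12, 108, -30]

[-102, -6, -102, -18]; [-36, 66, -54, -78]; [42, 120]; [-54, 96, -144, -12, 108, -30]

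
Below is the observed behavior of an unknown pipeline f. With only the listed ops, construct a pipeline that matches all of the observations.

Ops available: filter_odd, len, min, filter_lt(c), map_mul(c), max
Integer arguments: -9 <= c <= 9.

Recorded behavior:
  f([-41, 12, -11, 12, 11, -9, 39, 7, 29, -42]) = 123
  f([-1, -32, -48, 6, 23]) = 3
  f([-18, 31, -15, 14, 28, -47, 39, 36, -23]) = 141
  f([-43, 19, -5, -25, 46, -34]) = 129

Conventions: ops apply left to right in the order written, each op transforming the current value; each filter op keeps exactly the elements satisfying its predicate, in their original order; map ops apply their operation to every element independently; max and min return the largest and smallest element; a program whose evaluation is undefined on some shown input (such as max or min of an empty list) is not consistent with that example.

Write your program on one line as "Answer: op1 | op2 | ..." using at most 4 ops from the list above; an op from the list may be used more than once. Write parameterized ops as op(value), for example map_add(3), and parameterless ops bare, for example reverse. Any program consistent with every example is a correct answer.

filter_odd | map_mul(-3) | max

Check, running the answer program on each example:
  [-41, 12, -11, 12, 11, -9, 39, 7, 29, -42] -> [-41, -11, 11, -9, 39, 7, 29] -> [123, 33, -33, 27, -117, -21, -87] -> 123
  [-1, -32, -48, 6, 23] -> [-1, 23] -> [3, -69] -> 3
  [-18, 31, -15, 14, 28, -47, 39, 36, -23] -> [31, -15, -47, 39, -23] -> [-93, 45, 141, -117, 69] -> 141
  [-43, 19, -5, -25, 46, -34] -> [-43, 19, -5, -25] -> [129, -57, 15, 75] -> 129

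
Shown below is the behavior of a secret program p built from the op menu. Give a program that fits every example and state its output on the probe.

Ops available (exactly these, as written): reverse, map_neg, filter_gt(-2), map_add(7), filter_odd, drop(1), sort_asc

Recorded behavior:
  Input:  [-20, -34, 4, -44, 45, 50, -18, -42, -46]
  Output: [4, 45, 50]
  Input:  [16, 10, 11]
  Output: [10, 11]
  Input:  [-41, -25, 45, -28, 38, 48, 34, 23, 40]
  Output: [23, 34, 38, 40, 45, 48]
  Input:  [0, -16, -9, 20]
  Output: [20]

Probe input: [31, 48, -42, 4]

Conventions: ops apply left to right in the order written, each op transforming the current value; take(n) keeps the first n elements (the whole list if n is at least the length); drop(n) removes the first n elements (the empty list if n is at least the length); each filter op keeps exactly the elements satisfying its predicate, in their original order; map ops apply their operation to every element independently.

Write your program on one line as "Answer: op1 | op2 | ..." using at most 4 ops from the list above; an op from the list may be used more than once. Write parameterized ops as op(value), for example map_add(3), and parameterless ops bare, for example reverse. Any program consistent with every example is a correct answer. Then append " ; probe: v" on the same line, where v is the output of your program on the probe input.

drop(1) | sort_asc | filter_gt(-2) ; probe: [4, 48]

Check, running the answer program on each example:
  [-20, -34, 4, -44, 45, 50, -18, -42, -46] -> [-34, 4, -44, 45, 50, -18, -42, -46] -> [-46, -44, -42, -34, -18, 4, 45, 50] -> [4, 45, 50]
  [16, 10, 11] -> [10, 11] -> [10, 11] -> [10, 11]
  [-41, -25, 45, -28, 38, 48, 34, 23, 40] -> [-25, 45, -28, 38, 48, 34, 23, 40] -> [-28, -25, 23, 34, 38, 40, 45, 48] -> [23, 34, 38, 40, 45, 48]
  [0, -16, -9, 20] -> [-16, -9, 20] -> [-16, -9, 20] -> [20]
  probe: [31, 48, -42, 4] -> [48, -42, 4] -> [-42, 4, 48] -> [4, 48]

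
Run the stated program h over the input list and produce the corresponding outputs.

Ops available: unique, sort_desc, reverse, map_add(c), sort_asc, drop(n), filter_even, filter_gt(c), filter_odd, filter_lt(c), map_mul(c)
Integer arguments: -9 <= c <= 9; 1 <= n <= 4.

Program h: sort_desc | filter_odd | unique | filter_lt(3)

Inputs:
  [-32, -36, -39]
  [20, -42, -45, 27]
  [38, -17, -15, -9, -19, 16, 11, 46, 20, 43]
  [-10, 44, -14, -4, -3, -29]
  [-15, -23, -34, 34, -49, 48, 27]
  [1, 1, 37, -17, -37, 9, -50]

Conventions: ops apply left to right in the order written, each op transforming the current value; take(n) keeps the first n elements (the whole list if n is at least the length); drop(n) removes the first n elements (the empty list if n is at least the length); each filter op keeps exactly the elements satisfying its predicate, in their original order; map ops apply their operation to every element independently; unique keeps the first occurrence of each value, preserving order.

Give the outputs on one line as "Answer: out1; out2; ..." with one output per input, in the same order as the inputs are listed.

Execution, op by op:
  [-32, -36, -39] -> [-32, -36, -39] -> [-39] -> [-39] -> [-39]
  [20, -42, -45, 27] -> [27, 20, -42, -45] -> [27, -45] -> [27, -45] -> [-45]
  [38, -17, -15, -9, -19, 16, 11, 46, 20, 43] -> [46, 43, 38, 20, 16, 11, -9, -15, -17, -19] -> [43, 11, -9, -15, -17, -19] -> [43, 11, -9, -15, -17, -19] -> [-9, -15, -17, -19]
  [-10, 44, -14, -4, -3, -29] -> [44, -3, -4, -10, -14, -29] -> [-3, -29] -> [-3, -29] -> [-3, -29]
  [-15, -23, -34, 34, -49, 48, 27] -> [48, 34, 27, -15, -23, -34, -49] -> [27, -15, -23, -49] -> [27, -15, -23, -49] -> [-15, -23, -49]
  [1, 1, 37, -17, -37, 9, -50] -> [37, 9, 1, 1, -17, -37, -50] -> [37, 9, 1, 1, -17, -37] -> [37, 9, 1, -17, -37] -> [1, -17, -37]

[-39]; [-45]; [-9, -15, -17, -19]; [-3, -29]; [-15, -23, -49]; [1, -17, -37]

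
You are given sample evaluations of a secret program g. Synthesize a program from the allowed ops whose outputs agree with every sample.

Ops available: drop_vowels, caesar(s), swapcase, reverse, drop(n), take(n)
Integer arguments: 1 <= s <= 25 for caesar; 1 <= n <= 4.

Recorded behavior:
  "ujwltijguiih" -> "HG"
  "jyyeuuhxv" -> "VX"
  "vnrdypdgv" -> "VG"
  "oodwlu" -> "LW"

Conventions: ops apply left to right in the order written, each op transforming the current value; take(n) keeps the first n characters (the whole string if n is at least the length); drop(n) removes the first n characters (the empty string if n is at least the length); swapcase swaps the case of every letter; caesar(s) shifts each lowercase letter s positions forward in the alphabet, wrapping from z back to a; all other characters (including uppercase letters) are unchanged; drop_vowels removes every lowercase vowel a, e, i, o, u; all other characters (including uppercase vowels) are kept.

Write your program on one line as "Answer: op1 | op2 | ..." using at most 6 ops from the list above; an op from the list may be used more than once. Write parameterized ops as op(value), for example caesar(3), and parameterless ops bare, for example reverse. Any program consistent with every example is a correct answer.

reverse | drop_vowels | swapcase | take(3) | take(2)

Check, running the answer program on each example:
  "ujwltijguiih" -> "hiiugjitlwju" -> "hgjtlwj" -> "HGJTLWJ" -> "HGJ" -> "HG"
  "jyyeuuhxv" -> "vxhuueyyj" -> "vxhyyj" -> "VXHYYJ" -> "VXH" -> "VX"
  "vnrdypdgv" -> "vgdpydrnv" -> "vgdpydrnv" -> "VGDPYDRNV" -> "VGD" -> "VG"
  "oodwlu" -> "ulwdoo" -> "lwd" -> "LWD" -> "LWD" -> "LW"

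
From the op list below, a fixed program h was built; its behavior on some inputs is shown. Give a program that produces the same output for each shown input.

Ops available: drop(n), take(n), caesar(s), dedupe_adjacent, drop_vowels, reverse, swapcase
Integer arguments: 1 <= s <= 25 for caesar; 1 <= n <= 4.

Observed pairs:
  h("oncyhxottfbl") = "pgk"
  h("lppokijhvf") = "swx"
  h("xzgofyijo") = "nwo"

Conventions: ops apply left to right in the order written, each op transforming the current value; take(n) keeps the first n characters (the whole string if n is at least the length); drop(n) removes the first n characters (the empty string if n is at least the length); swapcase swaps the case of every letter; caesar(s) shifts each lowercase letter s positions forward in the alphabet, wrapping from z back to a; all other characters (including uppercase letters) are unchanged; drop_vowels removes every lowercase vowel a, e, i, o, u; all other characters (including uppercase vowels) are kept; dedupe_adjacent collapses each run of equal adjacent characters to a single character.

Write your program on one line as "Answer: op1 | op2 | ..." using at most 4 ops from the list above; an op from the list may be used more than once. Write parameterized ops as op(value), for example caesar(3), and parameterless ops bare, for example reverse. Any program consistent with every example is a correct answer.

drop(2) | caesar(8) | take(3) | reverse

Check, running the answer program on each example:
  "oncyhxottfbl" -> "cyhxottfbl" -> "kgpfwbbnjt" -> "kgp" -> "pgk"
  "lppokijhvf" -> "pokijhvf" -> "xwsqrpdn" -> "xws" -> "swx"
  "xzgofyijo" -> "gofyijo" -> "owngqrw" -> "own" -> "nwo"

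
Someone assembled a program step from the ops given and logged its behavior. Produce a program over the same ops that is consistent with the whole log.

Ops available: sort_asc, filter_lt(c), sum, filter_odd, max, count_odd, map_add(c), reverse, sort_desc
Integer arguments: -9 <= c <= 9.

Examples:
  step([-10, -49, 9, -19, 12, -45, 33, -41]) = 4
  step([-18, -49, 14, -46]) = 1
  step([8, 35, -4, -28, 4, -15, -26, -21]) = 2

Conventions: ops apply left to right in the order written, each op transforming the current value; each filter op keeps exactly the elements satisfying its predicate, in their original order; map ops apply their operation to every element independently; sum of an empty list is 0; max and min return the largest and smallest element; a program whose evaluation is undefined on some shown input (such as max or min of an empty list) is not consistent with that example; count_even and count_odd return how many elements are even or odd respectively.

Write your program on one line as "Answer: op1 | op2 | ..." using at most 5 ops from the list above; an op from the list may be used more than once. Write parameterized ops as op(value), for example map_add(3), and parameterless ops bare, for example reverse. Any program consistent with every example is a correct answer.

reverse | sort_desc | filter_lt(-6) | count_odd

Check, running the answer program on each example:
  [-10, -49, 9, -19, 12, -45, 33, -41] -> [-41, 33, -45, 12, -19, 9, -49, -10] -> [33, 12, 9, -10, -19, -41, -45, -49] -> [-10, -19, -41, -45, -49] -> 4
  [-18, -49, 14, -46] -> [-46, 14, -49, -18] -> [14, -18, -46, -49] -> [-18, -46, -49] -> 1
  [8, 35, -4, -28, 4, -15, -26, -21] -> [-21, -26, -15, 4, -28, -4, 35, 8] -> [35, 8, 4, -4, -15, -21, -26, -28] -> [-15, -21, -26, -28] -> 2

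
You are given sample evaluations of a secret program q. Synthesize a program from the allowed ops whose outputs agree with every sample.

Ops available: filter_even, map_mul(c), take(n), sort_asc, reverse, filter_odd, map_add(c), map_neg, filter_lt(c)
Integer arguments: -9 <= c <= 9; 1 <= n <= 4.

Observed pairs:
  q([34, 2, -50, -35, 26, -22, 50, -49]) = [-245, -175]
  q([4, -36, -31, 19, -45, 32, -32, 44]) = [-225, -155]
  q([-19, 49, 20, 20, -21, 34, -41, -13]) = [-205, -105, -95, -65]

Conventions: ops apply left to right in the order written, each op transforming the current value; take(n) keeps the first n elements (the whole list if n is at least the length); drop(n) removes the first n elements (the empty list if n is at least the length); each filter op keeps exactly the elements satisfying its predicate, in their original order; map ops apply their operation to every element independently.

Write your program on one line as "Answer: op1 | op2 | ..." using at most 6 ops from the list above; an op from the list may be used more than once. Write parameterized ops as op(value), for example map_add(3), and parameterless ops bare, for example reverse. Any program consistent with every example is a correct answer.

reverse | sort_asc | filter_lt(-7) | filter_odd | map_mul(5)

Check, running the answer program on each example:
  [34, 2, -50, -35, 26, -22, 50, -49] -> [-49, 50, -22, 26, -35, -50, 2, 34] -> [-50, -49, -35, -22, 2, 26, 34, 50] -> [-50, -49, -35, -22] -> [-49, -35] -> [-245, -175]
  [4, -36, -31, 19, -45, 32, -32, 44] -> [44, -32, 32, -45, 19, -31, -36, 4] -> [-45, -36, -32, -31, 4, 19, 32, 44] -> [-45, -36, -32, -31] -> [-45, -31] -> [-225, -155]
  [-19, 49, 20, 20, -21, 34, -41, -13] -> [-13, -41, 34, -21, 20, 20, 49, -19] -> [-41, -21, -19, -13, 20, 20, 34, 49] -> [-41, -21, -19, -13] -> [-41, -21, -19, -13] -> [-205, -105, -95, -65]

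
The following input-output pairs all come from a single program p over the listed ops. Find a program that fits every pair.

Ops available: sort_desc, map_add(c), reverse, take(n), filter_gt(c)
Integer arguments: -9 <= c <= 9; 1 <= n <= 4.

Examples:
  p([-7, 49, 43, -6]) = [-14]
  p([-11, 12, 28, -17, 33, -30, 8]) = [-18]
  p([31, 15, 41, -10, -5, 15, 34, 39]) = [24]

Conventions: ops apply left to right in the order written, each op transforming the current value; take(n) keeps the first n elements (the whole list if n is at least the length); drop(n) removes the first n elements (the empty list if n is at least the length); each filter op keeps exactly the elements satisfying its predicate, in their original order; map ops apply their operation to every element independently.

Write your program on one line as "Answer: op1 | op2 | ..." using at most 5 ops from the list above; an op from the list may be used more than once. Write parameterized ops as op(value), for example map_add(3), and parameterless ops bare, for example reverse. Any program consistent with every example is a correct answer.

reverse | map_add(-7) | reverse | take(1)

Check, running the answer program on each example:
  [-7, 49, 43, -6] -> [-6, 43, 49, -7] -> [-13, 36, 42, -14] -> [-14, 42, 36, -13] -> [-14]
  [-11, 12, 28, -17, 33, -30, 8] -> [8, -30, 33, -17, 28, 12, -11] -> [1, -37, 26, -24, 21, 5, -18] -> [-18, 5, 21, -24, 26, -37, 1] -> [-18]
  [31, 15, 41, -10, -5, 15, 34, 39] -> [39, 34, 15, -5, -10, 41, 15, 31] -> [32, 27, 8, -12, -17, 34, 8, 24] -> [24, 8, 34, -17, -12, 8, 27, 32] -> [24]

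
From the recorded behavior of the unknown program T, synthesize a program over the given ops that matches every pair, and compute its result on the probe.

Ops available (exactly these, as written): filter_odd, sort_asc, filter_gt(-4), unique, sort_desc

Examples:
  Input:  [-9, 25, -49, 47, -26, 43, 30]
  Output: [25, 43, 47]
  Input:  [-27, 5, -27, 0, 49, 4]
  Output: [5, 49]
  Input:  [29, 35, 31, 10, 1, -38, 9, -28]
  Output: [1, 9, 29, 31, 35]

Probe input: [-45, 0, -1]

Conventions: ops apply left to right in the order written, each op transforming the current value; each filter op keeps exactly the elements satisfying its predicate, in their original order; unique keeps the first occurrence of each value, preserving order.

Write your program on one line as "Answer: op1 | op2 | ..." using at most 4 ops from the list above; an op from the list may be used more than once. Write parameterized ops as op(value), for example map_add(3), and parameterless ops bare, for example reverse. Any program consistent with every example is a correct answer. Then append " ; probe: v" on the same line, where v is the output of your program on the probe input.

filter_odd | filter_gt(-4) | sort_asc ; probe: [-1]

Check, running the answer program on each example:
  [-9, 25, -49, 47, -26, 43, 30] -> [-9, 25, -49, 47, 43] -> [25, 47, 43] -> [25, 43, 47]
  [-27, 5, -27, 0, 49, 4] -> [-27, 5, -27, 49] -> [5, 49] -> [5, 49]
  [29, 35, 31, 10, 1, -38, 9, -28] -> [29, 35, 31, 1, 9] -> [29, 35, 31, 1, 9] -> [1, 9, 29, 31, 35]
  probe: [-45, 0, -1] -> [-45, -1] -> [-1] -> [-1]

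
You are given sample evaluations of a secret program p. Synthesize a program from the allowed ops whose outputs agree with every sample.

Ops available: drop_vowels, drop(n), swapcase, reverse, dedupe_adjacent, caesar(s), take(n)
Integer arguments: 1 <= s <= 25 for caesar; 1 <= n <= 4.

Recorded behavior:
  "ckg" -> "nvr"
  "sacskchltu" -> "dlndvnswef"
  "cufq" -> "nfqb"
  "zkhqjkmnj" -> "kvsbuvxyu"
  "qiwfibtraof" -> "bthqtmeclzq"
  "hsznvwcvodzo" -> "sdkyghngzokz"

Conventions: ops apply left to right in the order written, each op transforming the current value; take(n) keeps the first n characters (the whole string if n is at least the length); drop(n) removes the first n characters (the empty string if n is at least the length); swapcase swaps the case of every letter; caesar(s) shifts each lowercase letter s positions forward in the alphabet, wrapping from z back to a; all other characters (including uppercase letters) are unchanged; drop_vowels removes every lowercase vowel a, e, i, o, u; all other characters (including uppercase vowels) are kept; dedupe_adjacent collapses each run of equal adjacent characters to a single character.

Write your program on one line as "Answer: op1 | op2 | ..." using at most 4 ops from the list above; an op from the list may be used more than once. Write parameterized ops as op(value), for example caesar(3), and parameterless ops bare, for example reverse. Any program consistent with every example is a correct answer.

reverse | caesar(11) | reverse

Check, running the answer program on each example:
  "ckg" -> "gkc" -> "rvn" -> "nvr"
  "sacskchltu" -> "utlhckscas" -> "fewsnvdnld" -> "dlndvnswef"
  "cufq" -> "qfuc" -> "bqfn" -> "nfqb"
  "zkhqjkmnj" -> "jnmkjqhkz" -> "uyxvubsvk" -> "kvsbuvxyu"
  "qiwfibtraof" -> "foartbifwiq" -> "qzlcemtqhtb" -> "bthqtmeclzq"
  "hsznvwcvodzo" -> "ozdovcwvnzsh" -> "zkozgnhgykds" -> "sdkyghngzokz"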